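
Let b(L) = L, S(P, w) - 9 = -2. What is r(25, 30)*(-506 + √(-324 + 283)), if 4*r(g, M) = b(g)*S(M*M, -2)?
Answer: -44275/2 + 175*I*√41/4 ≈ -22138.0 + 280.14*I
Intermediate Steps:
S(P, w) = 7 (S(P, w) = 9 - 2 = 7)
r(g, M) = 7*g/4 (r(g, M) = (g*7)/4 = (7*g)/4 = 7*g/4)
r(25, 30)*(-506 + √(-324 + 283)) = ((7/4)*25)*(-506 + √(-324 + 283)) = 175*(-506 + √(-41))/4 = 175*(-506 + I*√41)/4 = -44275/2 + 175*I*√41/4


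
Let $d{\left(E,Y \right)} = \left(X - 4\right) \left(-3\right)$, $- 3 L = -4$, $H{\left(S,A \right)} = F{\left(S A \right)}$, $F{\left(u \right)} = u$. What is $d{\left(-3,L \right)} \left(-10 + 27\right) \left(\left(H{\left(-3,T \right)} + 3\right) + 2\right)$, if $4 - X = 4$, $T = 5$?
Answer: $-2040$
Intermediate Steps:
$X = 0$ ($X = 4 - 4 = 0$)
$H{\left(S,A \right)} = A S$ ($H{\left(S,A \right)} = S A = A S$)
$L = \frac{4}{3}$ ($L = \left(- \frac{1}{3}\right) \left(-4\right) = \frac{4}{3} \approx 1.3333$)
$d{\left(E,Y \right)} = 12$ ($d{\left(E,Y \right)} = \left(0 - 4\right) \left(-3\right) = \left(-4\right) \left(-3\right) = 12$)
$d{\left(-3,L \right)} \left(-10 + 27\right) \left(\left(H{\left(-3,T \right)} + 3\right) + 2\right) = 12 \left(-10 + 27\right) \left(\left(5 \left(-3\right) + 3\right) + 2\right) = 12 \cdot 17 \left(\left(-15 + 3\right) + 2\right) = 12 \cdot 17 \left(-12 + 2\right) = 12 \cdot 17 \left(-10\right) = 12 \left(-170\right) = -2040$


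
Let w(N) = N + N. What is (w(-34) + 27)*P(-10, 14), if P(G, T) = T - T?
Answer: 0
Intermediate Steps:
w(N) = 2*N
P(G, T) = 0
(w(-34) + 27)*P(-10, 14) = (2*(-34) + 27)*0 = (-68 + 27)*0 = -41*0 = 0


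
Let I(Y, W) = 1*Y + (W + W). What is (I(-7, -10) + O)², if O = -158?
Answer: 34225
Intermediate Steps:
I(Y, W) = Y + 2*W
(I(-7, -10) + O)² = ((-7 + 2*(-10)) - 158)² = ((-7 - 20) - 158)² = (-27 - 158)² = (-185)² = 34225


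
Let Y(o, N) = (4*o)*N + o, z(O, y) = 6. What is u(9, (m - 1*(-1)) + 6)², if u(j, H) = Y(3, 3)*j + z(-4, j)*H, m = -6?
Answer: 127449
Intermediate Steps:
Y(o, N) = o + 4*N*o (Y(o, N) = 4*N*o + o = o + 4*N*o)
u(j, H) = 6*H + 39*j (u(j, H) = (3*(1 + 4*3))*j + 6*H = (3*(1 + 12))*j + 6*H = (3*13)*j + 6*H = 39*j + 6*H = 6*H + 39*j)
u(9, (m - 1*(-1)) + 6)² = (6*((-6 - 1*(-1)) + 6) + 39*9)² = (6*((-6 + 1) + 6) + 351)² = (6*(-5 + 6) + 351)² = (6*1 + 351)² = (6 + 351)² = 357² = 127449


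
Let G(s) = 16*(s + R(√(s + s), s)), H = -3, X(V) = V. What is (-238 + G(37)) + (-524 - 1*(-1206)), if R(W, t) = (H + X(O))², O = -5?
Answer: 2060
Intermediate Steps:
R(W, t) = 64 (R(W, t) = (-3 - 5)² = (-8)² = 64)
G(s) = 1024 + 16*s (G(s) = 16*(s + 64) = 16*(64 + s) = 1024 + 16*s)
(-238 + G(37)) + (-524 - 1*(-1206)) = (-238 + (1024 + 16*37)) + (-524 - 1*(-1206)) = (-238 + (1024 + 592)) + (-524 + 1206) = (-238 + 1616) + 682 = 1378 + 682 = 2060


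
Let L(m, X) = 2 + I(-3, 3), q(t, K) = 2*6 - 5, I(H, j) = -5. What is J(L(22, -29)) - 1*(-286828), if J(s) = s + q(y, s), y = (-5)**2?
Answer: 286832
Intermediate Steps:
y = 25
q(t, K) = 7 (q(t, K) = 12 - 5 = 7)
L(m, X) = -3 (L(m, X) = 2 - 5 = -3)
J(s) = 7 + s (J(s) = s + 7 = 7 + s)
J(L(22, -29)) - 1*(-286828) = (7 - 3) - 1*(-286828) = 4 + 286828 = 286832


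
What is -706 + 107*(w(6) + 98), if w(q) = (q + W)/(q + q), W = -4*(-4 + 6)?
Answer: 58573/6 ≈ 9762.2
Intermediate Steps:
W = -8 (W = -4*2 = -8)
w(q) = (-8 + q)/(2*q) (w(q) = (q - 8)/(q + q) = (-8 + q)/((2*q)) = (-8 + q)*(1/(2*q)) = (-8 + q)/(2*q))
-706 + 107*(w(6) + 98) = -706 + 107*((½)*(-8 + 6)/6 + 98) = -706 + 107*((½)*(⅙)*(-2) + 98) = -706 + 107*(-⅙ + 98) = -706 + 107*(587/6) = -706 + 62809/6 = 58573/6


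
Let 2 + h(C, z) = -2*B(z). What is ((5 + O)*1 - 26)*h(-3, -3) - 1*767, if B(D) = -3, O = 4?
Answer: -835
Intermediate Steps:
h(C, z) = 4 (h(C, z) = -2 - 2*(-3) = -2 + 6 = 4)
((5 + O)*1 - 26)*h(-3, -3) - 1*767 = ((5 + 4)*1 - 26)*4 - 1*767 = (9*1 - 26)*4 - 767 = (9 - 26)*4 - 767 = -17*4 - 767 = -68 - 767 = -835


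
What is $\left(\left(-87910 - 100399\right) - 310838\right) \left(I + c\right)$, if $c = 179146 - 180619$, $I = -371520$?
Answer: $186178336971$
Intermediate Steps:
$c = -1473$ ($c = 179146 - 180619 = -1473$)
$\left(\left(-87910 - 100399\right) - 310838\right) \left(I + c\right) = \left(\left(-87910 - 100399\right) - 310838\right) \left(-371520 - 1473\right) = \left(\left(-87910 - 100399\right) - 310838\right) \left(-372993\right) = \left(-188309 - 310838\right) \left(-372993\right) = \left(-499147\right) \left(-372993\right) = 186178336971$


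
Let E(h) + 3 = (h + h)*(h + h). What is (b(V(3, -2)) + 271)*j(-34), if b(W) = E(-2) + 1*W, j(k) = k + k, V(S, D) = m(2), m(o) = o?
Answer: -19448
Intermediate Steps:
V(S, D) = 2
j(k) = 2*k
E(h) = -3 + 4*h² (E(h) = -3 + (h + h)*(h + h) = -3 + (2*h)*(2*h) = -3 + 4*h²)
b(W) = 13 + W (b(W) = (-3 + 4*(-2)²) + 1*W = (-3 + 4*4) + W = (-3 + 16) + W = 13 + W)
(b(V(3, -2)) + 271)*j(-34) = ((13 + 2) + 271)*(2*(-34)) = (15 + 271)*(-68) = 286*(-68) = -19448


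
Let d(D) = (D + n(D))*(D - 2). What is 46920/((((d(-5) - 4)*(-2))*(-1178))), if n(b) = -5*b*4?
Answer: -3910/131347 ≈ -0.029768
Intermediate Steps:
n(b) = -20*b
d(D) = -19*D*(-2 + D) (d(D) = (D - 20*D)*(D - 2) = (-19*D)*(-2 + D) = -19*D*(-2 + D))
46920/((((d(-5) - 4)*(-2))*(-1178))) = 46920/((((19*(-5)*(2 - 1*(-5)) - 4)*(-2))*(-1178))) = 46920/((((19*(-5)*(2 + 5) - 4)*(-2))*(-1178))) = 46920/((((19*(-5)*7 - 4)*(-2))*(-1178))) = 46920/((((-665 - 4)*(-2))*(-1178))) = 46920/((-669*(-2)*(-1178))) = 46920/((1338*(-1178))) = 46920/(-1576164) = 46920*(-1/1576164) = -3910/131347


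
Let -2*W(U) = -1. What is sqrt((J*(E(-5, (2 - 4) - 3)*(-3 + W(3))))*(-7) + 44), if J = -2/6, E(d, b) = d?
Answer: sqrt(2634)/6 ≈ 8.5538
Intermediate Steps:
W(U) = 1/2 (W(U) = -1/2*(-1) = 1/2)
J = -1/3 (J = -2*1/6 = -1/3 ≈ -0.33333)
sqrt((J*(E(-5, (2 - 4) - 3)*(-3 + W(3))))*(-7) + 44) = sqrt(-(-5)*(-3 + 1/2)/3*(-7) + 44) = sqrt(-(-5)*(-5)/(3*2)*(-7) + 44) = sqrt(-1/3*25/2*(-7) + 44) = sqrt(-25/6*(-7) + 44) = sqrt(175/6 + 44) = sqrt(439/6) = sqrt(2634)/6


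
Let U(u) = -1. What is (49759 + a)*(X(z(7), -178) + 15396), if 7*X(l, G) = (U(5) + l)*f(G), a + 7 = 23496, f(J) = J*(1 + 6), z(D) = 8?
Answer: 1036459200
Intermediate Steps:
f(J) = 7*J (f(J) = J*7 = 7*J)
a = 23489 (a = -7 + 23496 = 23489)
X(l, G) = G*(-1 + l) (X(l, G) = ((-1 + l)*(7*G))/7 = (7*G*(-1 + l))/7 = G*(-1 + l))
(49759 + a)*(X(z(7), -178) + 15396) = (49759 + 23489)*(-178*(-1 + 8) + 15396) = 73248*(-178*7 + 15396) = 73248*(-1246 + 15396) = 73248*14150 = 1036459200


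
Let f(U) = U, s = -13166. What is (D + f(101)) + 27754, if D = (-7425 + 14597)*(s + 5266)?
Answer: -56630945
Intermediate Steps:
D = -56658800 (D = (-7425 + 14597)*(-13166 + 5266) = 7172*(-7900) = -56658800)
(D + f(101)) + 27754 = (-56658800 + 101) + 27754 = -56658699 + 27754 = -56630945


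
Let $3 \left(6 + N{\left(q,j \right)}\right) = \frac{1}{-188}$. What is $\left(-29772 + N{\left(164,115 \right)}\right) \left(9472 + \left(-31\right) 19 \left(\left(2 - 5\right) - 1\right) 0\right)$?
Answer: $- \frac{39770069824}{141} \approx -2.8206 \cdot 10^{8}$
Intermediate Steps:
$N{\left(q,j \right)} = - \frac{3385}{564}$ ($N{\left(q,j \right)} = -6 + \frac{1}{3 \left(-188\right)} = -6 + \frac{1}{3} \left(- \frac{1}{188}\right) = -6 - \frac{1}{564} = - \frac{3385}{564}$)
$\left(-29772 + N{\left(164,115 \right)}\right) \left(9472 + \left(-31\right) 19 \left(\left(2 - 5\right) - 1\right) 0\right) = \left(-29772 - \frac{3385}{564}\right) \left(9472 + \left(-31\right) 19 \left(\left(2 - 5\right) - 1\right) 0\right) = - \frac{16794793 \left(9472 - 589 \left(-3 - 1\right) 0\right)}{564} = - \frac{16794793 \left(9472 - 589 \left(\left(-4\right) 0\right)\right)}{564} = - \frac{16794793 \left(9472 - 0\right)}{564} = - \frac{16794793 \left(9472 + 0\right)}{564} = \left(- \frac{16794793}{564}\right) 9472 = - \frac{39770069824}{141}$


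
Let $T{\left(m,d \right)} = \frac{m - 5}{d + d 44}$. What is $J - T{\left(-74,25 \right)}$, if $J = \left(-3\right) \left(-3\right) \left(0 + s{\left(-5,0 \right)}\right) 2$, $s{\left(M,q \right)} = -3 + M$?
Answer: $- \frac{161921}{1125} \approx -143.93$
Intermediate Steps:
$T{\left(m,d \right)} = \frac{-5 + m}{45 d}$ ($T{\left(m,d \right)} = \frac{-5 + m}{d + 44 d} = \frac{-5 + m}{45 d}$)
$J = -144$ ($J = \left(-3\right) \left(-3\right) \left(0 - 8\right) 2 = 9 \left(0 - 8\right) 2 = 9 \left(-8\right) 2 = \left(-72\right) 2 = -144$)
$J - T{\left(-74,25 \right)} = -144 - \frac{-5 - 74}{45 \cdot 25} = -144 - \frac{1}{45} \cdot \frac{1}{25} \left(-79\right) = -144 - - \frac{79}{1125} = -144 + \frac{79}{1125} = - \frac{161921}{1125}$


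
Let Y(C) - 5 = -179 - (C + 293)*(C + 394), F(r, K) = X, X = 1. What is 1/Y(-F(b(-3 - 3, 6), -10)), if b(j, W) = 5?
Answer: -1/114930 ≈ -8.7010e-6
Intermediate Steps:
F(r, K) = 1
Y(C) = -174 - (293 + C)*(394 + C) (Y(C) = 5 + (-179 - (C + 293)*(C + 394)) = 5 + (-179 - (293 + C)*(394 + C)) = -174 - (293 + C)*(394 + C))
1/Y(-F(b(-3 - 3, 6), -10)) = 1/(-115616 - (-1*1)**2 - (-687)) = 1/(-115616 - 1*(-1)**2 - 687*(-1)) = 1/(-115616 - 1*1 + 687) = 1/(-115616 - 1 + 687) = 1/(-114930) = -1/114930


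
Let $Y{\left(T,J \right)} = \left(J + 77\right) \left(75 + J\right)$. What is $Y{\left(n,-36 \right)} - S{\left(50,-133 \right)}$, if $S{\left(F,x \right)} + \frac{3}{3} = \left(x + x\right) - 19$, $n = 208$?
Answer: $1885$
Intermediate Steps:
$S{\left(F,x \right)} = -20 + 2 x$ ($S{\left(F,x \right)} = -1 + \left(\left(x + x\right) - 19\right) = -1 + \left(2 x - 19\right) = -1 + \left(-19 + 2 x\right) = -20 + 2 x$)
$Y{\left(T,J \right)} = \left(75 + J\right) \left(77 + J\right)$ ($Y{\left(T,J \right)} = \left(77 + J\right) \left(75 + J\right) = \left(75 + J\right) \left(77 + J\right)$)
$Y{\left(n,-36 \right)} - S{\left(50,-133 \right)} = \left(5775 + \left(-36\right)^{2} + 152 \left(-36\right)\right) - \left(-20 + 2 \left(-133\right)\right) = \left(5775 + 1296 - 5472\right) - \left(-20 - 266\right) = 1599 - -286 = 1599 + 286 = 1885$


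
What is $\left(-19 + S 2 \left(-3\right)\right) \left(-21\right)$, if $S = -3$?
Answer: $21$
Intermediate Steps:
$\left(-19 + S 2 \left(-3\right)\right) \left(-21\right) = \left(-19 + \left(-3\right) 2 \left(-3\right)\right) \left(-21\right) = \left(-19 - -18\right) \left(-21\right) = \left(-19 + 18\right) \left(-21\right) = \left(-1\right) \left(-21\right) = 21$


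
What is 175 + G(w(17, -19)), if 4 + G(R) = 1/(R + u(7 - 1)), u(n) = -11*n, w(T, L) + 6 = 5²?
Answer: 8036/47 ≈ 170.98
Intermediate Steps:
w(T, L) = 19 (w(T, L) = -6 + 5² = -6 + 25 = 19)
G(R) = -4 + 1/(-66 + R) (G(R) = -4 + 1/(R - 11*(7 - 1)) = -4 + 1/(R - 11*6) = -4 + 1/(R - 66) = -4 + 1/(-66 + R))
175 + G(w(17, -19)) = 175 + (265 - 4*19)/(-66 + 19) = 175 + (265 - 76)/(-47) = 175 - 1/47*189 = 175 - 189/47 = 8036/47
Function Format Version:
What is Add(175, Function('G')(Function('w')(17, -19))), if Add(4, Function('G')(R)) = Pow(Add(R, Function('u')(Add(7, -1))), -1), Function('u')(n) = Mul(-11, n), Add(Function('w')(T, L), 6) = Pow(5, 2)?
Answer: Rational(8036, 47) ≈ 170.98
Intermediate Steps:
Function('w')(T, L) = 19 (Function('w')(T, L) = Add(-6, Pow(5, 2)) = Add(-6, 25) = 19)
Function('G')(R) = Add(-4, Pow(Add(-66, R), -1)) (Function('G')(R) = Add(-4, Pow(Add(R, Mul(-11, Add(7, -1))), -1)) = Add(-4, Pow(Add(R, Mul(-11, 6)), -1)) = Add(-4, Pow(Add(R, -66), -1)) = Add(-4, Pow(Add(-66, R), -1)))
Add(175, Function('G')(Function('w')(17, -19))) = Add(175, Mul(Pow(Add(-66, 19), -1), Add(265, Mul(-4, 19)))) = Add(175, Mul(Pow(-47, -1), Add(265, -76))) = Add(175, Mul(Rational(-1, 47), 189)) = Add(175, Rational(-189, 47)) = Rational(8036, 47)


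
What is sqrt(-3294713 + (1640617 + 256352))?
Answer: 4*I*sqrt(87359) ≈ 1182.3*I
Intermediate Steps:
sqrt(-3294713 + (1640617 + 256352)) = sqrt(-3294713 + 1896969) = sqrt(-1397744) = 4*I*sqrt(87359)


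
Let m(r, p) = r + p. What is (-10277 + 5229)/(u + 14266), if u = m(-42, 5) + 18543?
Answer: -1262/8193 ≈ -0.15403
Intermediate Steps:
m(r, p) = p + r
u = 18506 (u = (5 - 42) + 18543 = -37 + 18543 = 18506)
(-10277 + 5229)/(u + 14266) = (-10277 + 5229)/(18506 + 14266) = -5048/32772 = -5048*1/32772 = -1262/8193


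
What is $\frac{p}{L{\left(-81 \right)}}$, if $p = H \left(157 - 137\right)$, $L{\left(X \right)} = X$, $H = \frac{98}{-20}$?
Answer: $\frac{98}{81} \approx 1.2099$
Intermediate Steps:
$H = - \frac{49}{10}$ ($H = 98 \left(- \frac{1}{20}\right) = - \frac{49}{10} \approx -4.9$)
$p = -98$ ($p = - \frac{49 \left(157 - 137\right)}{10} = \left(- \frac{49}{10}\right) 20 = -98$)
$\frac{p}{L{\left(-81 \right)}} = - \frac{98}{-81} = \left(-98\right) \left(- \frac{1}{81}\right) = \frac{98}{81}$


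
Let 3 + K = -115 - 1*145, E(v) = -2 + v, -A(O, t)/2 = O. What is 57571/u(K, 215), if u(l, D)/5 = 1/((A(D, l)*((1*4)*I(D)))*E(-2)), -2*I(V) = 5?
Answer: -198044240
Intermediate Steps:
A(O, t) = -2*O
I(V) = -5/2 (I(V) = -1/2*5 = -5/2)
K = -263 (K = -3 + (-115 - 1*145) = -3 + (-115 - 145) = -3 - 260 = -263)
u(l, D) = -1/(16*D) (u(l, D) = 5/((((-2*D)*((1*4)*(-5/2)))*(-2 - 2))) = 5/((((-2*D)*(4*(-5/2)))*(-4))) = 5/(((-2*D*(-10))*(-4))) = 5/(((20*D)*(-4))) = 5/((-80*D)) = 5*(-1/(80*D)) = -1/(16*D))
57571/u(K, 215) = 57571/((-1/16/215)) = 57571/((-1/16*1/215)) = 57571/(-1/3440) = 57571*(-3440) = -198044240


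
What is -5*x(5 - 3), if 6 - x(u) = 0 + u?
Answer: -20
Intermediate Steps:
x(u) = 6 - u (x(u) = 6 - (0 + u) = 6 - u)
-5*x(5 - 3) = -5*(6 - (5 - 3)) = -5*(6 - 1*2) = -5*(6 - 2) = -5*4 = -20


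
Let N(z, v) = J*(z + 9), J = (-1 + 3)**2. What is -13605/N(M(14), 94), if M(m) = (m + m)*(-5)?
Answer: 13605/524 ≈ 25.964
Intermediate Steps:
J = 4 (J = 2**2 = 4)
M(m) = -10*m (M(m) = (2*m)*(-5) = -10*m)
N(z, v) = 36 + 4*z (N(z, v) = 4*(z + 9) = 4*(9 + z) = 36 + 4*z)
-13605/N(M(14), 94) = -13605/(36 + 4*(-10*14)) = -13605/(36 + 4*(-140)) = -13605/(36 - 560) = -13605/(-524) = -13605*(-1/524) = 13605/524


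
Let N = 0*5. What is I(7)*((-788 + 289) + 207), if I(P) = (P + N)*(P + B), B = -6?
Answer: -2044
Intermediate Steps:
N = 0
I(P) = P*(-6 + P) (I(P) = (P + 0)*(P - 6) = P*(-6 + P))
I(7)*((-788 + 289) + 207) = (7*(-6 + 7))*((-788 + 289) + 207) = (7*1)*(-499 + 207) = 7*(-292) = -2044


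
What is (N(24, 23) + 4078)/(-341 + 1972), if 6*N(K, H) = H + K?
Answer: 24515/9786 ≈ 2.5051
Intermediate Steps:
N(K, H) = H/6 + K/6 (N(K, H) = (H + K)/6 = H/6 + K/6)
(N(24, 23) + 4078)/(-341 + 1972) = (((⅙)*23 + (⅙)*24) + 4078)/(-341 + 1972) = ((23/6 + 4) + 4078)/1631 = (47/6 + 4078)*(1/1631) = (24515/6)*(1/1631) = 24515/9786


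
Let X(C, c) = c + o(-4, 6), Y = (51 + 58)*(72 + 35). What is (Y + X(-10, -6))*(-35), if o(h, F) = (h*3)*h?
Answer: -409675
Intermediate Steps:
o(h, F) = 3*h² (o(h, F) = (3*h)*h = 3*h²)
Y = 11663 (Y = 109*107 = 11663)
X(C, c) = 48 + c (X(C, c) = c + 3*(-4)² = c + 3*16 = c + 48 = 48 + c)
(Y + X(-10, -6))*(-35) = (11663 + (48 - 6))*(-35) = (11663 + 42)*(-35) = 11705*(-35) = -409675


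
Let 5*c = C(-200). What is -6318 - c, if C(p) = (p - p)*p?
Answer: -6318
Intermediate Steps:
C(p) = 0 (C(p) = 0*p = 0)
c = 0 (c = (⅕)*0 = 0)
-6318 - c = -6318 - 1*0 = -6318 + 0 = -6318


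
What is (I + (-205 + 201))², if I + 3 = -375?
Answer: 145924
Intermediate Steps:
I = -378 (I = -3 - 375 = -378)
(I + (-205 + 201))² = (-378 + (-205 + 201))² = (-378 - 4)² = (-382)² = 145924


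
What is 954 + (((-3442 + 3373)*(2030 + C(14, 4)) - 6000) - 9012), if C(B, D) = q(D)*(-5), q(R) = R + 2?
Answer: -152058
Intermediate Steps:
q(R) = 2 + R
C(B, D) = -10 - 5*D (C(B, D) = (2 + D)*(-5) = -10 - 5*D)
954 + (((-3442 + 3373)*(2030 + C(14, 4)) - 6000) - 9012) = 954 + (((-3442 + 3373)*(2030 + (-10 - 5*4)) - 6000) - 9012) = 954 + ((-69*(2030 + (-10 - 20)) - 6000) - 9012) = 954 + ((-69*(2030 - 30) - 6000) - 9012) = 954 + ((-69*2000 - 6000) - 9012) = 954 + ((-138000 - 6000) - 9012) = 954 + (-144000 - 9012) = 954 - 153012 = -152058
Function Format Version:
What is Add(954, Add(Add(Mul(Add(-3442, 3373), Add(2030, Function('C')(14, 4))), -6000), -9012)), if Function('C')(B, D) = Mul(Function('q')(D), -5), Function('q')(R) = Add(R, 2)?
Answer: -152058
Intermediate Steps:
Function('q')(R) = Add(2, R)
Function('C')(B, D) = Add(-10, Mul(-5, D)) (Function('C')(B, D) = Mul(Add(2, D), -5) = Add(-10, Mul(-5, D)))
Add(954, Add(Add(Mul(Add(-3442, 3373), Add(2030, Function('C')(14, 4))), -6000), -9012)) = Add(954, Add(Add(Mul(Add(-3442, 3373), Add(2030, Add(-10, Mul(-5, 4)))), -6000), -9012)) = Add(954, Add(Add(Mul(-69, Add(2030, Add(-10, -20))), -6000), -9012)) = Add(954, Add(Add(Mul(-69, Add(2030, -30)), -6000), -9012)) = Add(954, Add(Add(Mul(-69, 2000), -6000), -9012)) = Add(954, Add(Add(-138000, -6000), -9012)) = Add(954, Add(-144000, -9012)) = Add(954, -153012) = -152058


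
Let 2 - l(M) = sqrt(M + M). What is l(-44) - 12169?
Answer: -12167 - 2*I*sqrt(22) ≈ -12167.0 - 9.3808*I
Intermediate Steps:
l(M) = 2 - sqrt(2)*sqrt(M) (l(M) = 2 - sqrt(M + M) = 2 - sqrt(2*M) = 2 - sqrt(2)*sqrt(M))
l(-44) - 12169 = (2 - sqrt(2)*sqrt(-44)) - 12169 = (2 - sqrt(2)*2*I*sqrt(11)) - 12169 = (2 - 2*I*sqrt(22)) - 12169 = -12167 - 2*I*sqrt(22)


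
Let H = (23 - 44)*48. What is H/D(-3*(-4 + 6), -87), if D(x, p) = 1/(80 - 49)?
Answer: -31248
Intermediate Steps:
D(x, p) = 1/31
H = -1008 (H = -21*48 = -1008)
H/D(-3*(-4 + 6), -87) = -1008/1/31 = -1008*31 = -31248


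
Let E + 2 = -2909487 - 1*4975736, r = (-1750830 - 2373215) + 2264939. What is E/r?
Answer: 7885225/1859106 ≈ 4.2414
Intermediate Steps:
r = -1859106 (r = -4124045 + 2264939 = -1859106)
E = -7885225 (E = -2 + (-2909487 - 1*4975736) = -2 + (-2909487 - 4975736) = -2 - 7885223 = -7885225)
E/r = -7885225/(-1859106) = -7885225*(-1/1859106) = 7885225/1859106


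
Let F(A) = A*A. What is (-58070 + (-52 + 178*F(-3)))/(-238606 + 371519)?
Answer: -56520/132913 ≈ -0.42524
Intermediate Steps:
F(A) = A²
(-58070 + (-52 + 178*F(-3)))/(-238606 + 371519) = (-58070 + (-52 + 178*(-3)²))/(-238606 + 371519) = (-58070 + (-52 + 178*9))/132913 = (-58070 + (-52 + 1602))*(1/132913) = (-58070 + 1550)*(1/132913) = -56520*1/132913 = -56520/132913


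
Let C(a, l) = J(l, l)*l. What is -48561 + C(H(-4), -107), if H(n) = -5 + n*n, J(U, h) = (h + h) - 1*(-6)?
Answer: -26305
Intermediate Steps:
J(U, h) = 6 + 2*h (J(U, h) = 2*h + 6 = 6 + 2*h)
H(n) = -5 + n²
C(a, l) = l*(6 + 2*l) (C(a, l) = (6 + 2*l)*l = l*(6 + 2*l))
-48561 + C(H(-4), -107) = -48561 + 2*(-107)*(3 - 107) = -48561 + 2*(-107)*(-104) = -48561 + 22256 = -26305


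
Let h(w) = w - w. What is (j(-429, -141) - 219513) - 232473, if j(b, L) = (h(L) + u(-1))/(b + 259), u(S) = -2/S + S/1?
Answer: -76837621/170 ≈ -4.5199e+5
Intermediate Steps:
h(w) = 0
u(S) = S - 2/S (u(S) = -2/S + S*1 = -2/S + S = S - 2/S)
j(b, L) = 1/(259 + b) (j(b, L) = (0 + (-1 - 2/(-1)))/(b + 259) = (0 + (-1 - 2*(-1)))/(259 + b) = (0 + (-1 + 2))/(259 + b) = (0 + 1)/(259 + b) = 1/(259 + b))
(j(-429, -141) - 219513) - 232473 = (1/(259 - 429) - 219513) - 232473 = (1/(-170) - 219513) - 232473 = (-1/170 - 219513) - 232473 = -37317211/170 - 232473 = -76837621/170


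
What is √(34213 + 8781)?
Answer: √42994 ≈ 207.35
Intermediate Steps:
√(34213 + 8781) = √42994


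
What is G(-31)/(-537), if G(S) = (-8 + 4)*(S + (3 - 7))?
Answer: -140/537 ≈ -0.26071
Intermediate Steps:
G(S) = 16 - 4*S (G(S) = -4*(S - 4) = -4*(-4 + S) = 16 - 4*S)
G(-31)/(-537) = (16 - 4*(-31))/(-537) = (16 + 124)*(-1/537) = 140*(-1/537) = -140/537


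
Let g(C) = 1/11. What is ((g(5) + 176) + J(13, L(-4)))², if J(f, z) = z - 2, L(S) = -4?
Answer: 3500641/121 ≈ 28931.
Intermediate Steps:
g(C) = 1/11
J(f, z) = -2 + z
((g(5) + 176) + J(13, L(-4)))² = ((1/11 + 176) + (-2 - 4))² = (1937/11 - 6)² = (1871/11)² = 3500641/121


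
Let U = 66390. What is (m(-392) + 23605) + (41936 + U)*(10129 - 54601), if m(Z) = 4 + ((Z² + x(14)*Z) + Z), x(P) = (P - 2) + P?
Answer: -4817307183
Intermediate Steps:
x(P) = -2 + 2*P (x(P) = (-2 + P) + P = -2 + 2*P)
m(Z) = 4 + Z² + 27*Z (m(Z) = 4 + ((Z² + (-2 + 2*14)*Z) + Z) = 4 + ((Z² + (-2 + 28)*Z) + Z) = 4 + ((Z² + 26*Z) + Z) = 4 + (Z² + 27*Z) = 4 + Z² + 27*Z)
(m(-392) + 23605) + (41936 + U)*(10129 - 54601) = ((4 + (-392)² + 27*(-392)) + 23605) + (41936 + 66390)*(10129 - 54601) = ((4 + 153664 - 10584) + 23605) + 108326*(-44472) = (143084 + 23605) - 4817473872 = 166689 - 4817473872 = -4817307183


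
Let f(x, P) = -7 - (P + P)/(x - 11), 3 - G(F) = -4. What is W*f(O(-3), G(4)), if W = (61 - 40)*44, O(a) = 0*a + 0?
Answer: -5292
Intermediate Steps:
O(a) = 0 (O(a) = 0 + 0 = 0)
G(F) = 7 (G(F) = 3 - 1*(-4) = 3 + 4 = 7)
W = 924 (W = 21*44 = 924)
f(x, P) = -7 - 2*P/(-11 + x)
W*f(O(-3), G(4)) = 924*((77 - 7*0 - 2*7)/(-11 + 0)) = 924*((77 + 0 - 14)/(-11)) = 924*(-1/11*63) = 924*(-63/11) = -5292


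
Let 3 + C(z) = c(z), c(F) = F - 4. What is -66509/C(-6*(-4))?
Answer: -66509/17 ≈ -3912.3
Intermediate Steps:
c(F) = -4 + F
C(z) = -7 + z (C(z) = -3 + (-4 + z) = -7 + z)
-66509/C(-6*(-4)) = -66509/(-7 - 6*(-4)) = -66509/(-7 + 24) = -66509/17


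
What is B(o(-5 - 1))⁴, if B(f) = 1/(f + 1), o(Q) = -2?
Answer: 1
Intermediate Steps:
B(f) = 1/(1 + f)
B(o(-5 - 1))⁴ = (1/(1 - 2))⁴ = (1/(-1))⁴ = (-1)⁴ = 1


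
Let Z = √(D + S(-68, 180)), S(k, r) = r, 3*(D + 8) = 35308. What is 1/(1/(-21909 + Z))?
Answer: -21909 + 4*√6717/3 ≈ -21800.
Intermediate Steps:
D = 35284/3 (D = -8 + (⅓)*35308 = -8 + 35308/3 = 35284/3 ≈ 11761.)
Z = 4*√6717/3 (Z = √(35284/3 + 180) = √(35824/3) = 4*√6717/3 ≈ 109.28)
1/(1/(-21909 + Z)) = 1/(1/(-21909 + 4*√6717/3)) = -21909 + 4*√6717/3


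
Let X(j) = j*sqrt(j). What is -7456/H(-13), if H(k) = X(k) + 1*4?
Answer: -29824/2213 - 96928*I*sqrt(13)/2213 ≈ -13.477 - 157.92*I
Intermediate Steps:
X(j) = j**(3/2)
H(k) = 4 + k**(3/2) (H(k) = k**(3/2) + 1*4 = k**(3/2) + 4 = 4 + k**(3/2))
-7456/H(-13) = -7456/(4 + (-13)**(3/2)) = -7456/(4 - 13*I*sqrt(13))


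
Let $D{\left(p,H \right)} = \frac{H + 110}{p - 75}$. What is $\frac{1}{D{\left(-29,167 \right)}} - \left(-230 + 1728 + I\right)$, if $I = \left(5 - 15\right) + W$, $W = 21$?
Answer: $- \frac{418097}{277} \approx -1509.4$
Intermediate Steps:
$I = 11$ ($I = \left(5 - 15\right) + 21 = -10 + 21 = 11$)
$D{\left(p,H \right)} = \frac{110 + H}{-75 + p}$
$\frac{1}{D{\left(-29,167 \right)}} - \left(-230 + 1728 + I\right) = \frac{1}{\frac{1}{-75 - 29} \left(110 + 167\right)} - \left(11 - 230 + 1728\right) = \frac{1}{\frac{1}{-104} \cdot 277} - 1509 = \frac{1}{\left(- \frac{1}{104}\right) 277} - 1509 = \frac{1}{- \frac{277}{104}} + \left(-1728 + 219\right) = - \frac{104}{277} - 1509 = - \frac{418097}{277}$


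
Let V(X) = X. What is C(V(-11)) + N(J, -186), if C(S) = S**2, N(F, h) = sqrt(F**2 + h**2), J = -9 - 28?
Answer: 121 + sqrt(35965) ≈ 310.64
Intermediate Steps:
J = -37
C(V(-11)) + N(J, -186) = (-11)**2 + sqrt((-37)**2 + (-186)**2) = 121 + sqrt(1369 + 34596) = 121 + sqrt(35965)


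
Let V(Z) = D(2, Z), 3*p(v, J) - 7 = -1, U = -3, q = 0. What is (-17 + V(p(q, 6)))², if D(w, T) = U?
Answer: 400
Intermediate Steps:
D(w, T) = -3
p(v, J) = 2 (p(v, J) = 7/3 + (⅓)*(-1) = 7/3 - ⅓ = 2)
V(Z) = -3
(-17 + V(p(q, 6)))² = (-17 - 3)² = (-20)² = 400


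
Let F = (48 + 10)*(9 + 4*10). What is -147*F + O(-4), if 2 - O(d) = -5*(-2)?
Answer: -417782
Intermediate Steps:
O(d) = -8 (O(d) = 2 - (-5)*(-2) = 2 - 1*10 = 2 - 10 = -8)
F = 2842 (F = 58*(9 + 40) = 58*49 = 2842)
-147*F + O(-4) = -147*2842 - 8 = -417774 - 8 = -417782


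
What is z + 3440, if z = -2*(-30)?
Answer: 3500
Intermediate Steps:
z = 60
z + 3440 = 60 + 3440 = 3500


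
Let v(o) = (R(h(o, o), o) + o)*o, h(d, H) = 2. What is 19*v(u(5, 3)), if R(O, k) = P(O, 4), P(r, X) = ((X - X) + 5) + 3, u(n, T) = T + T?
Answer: 1596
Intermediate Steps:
u(n, T) = 2*T
P(r, X) = 8 (P(r, X) = (0 + 5) + 3 = 5 + 3 = 8)
R(O, k) = 8
v(o) = o*(8 + o) (v(o) = (8 + o)*o = o*(8 + o))
19*v(u(5, 3)) = 19*((2*3)*(8 + 2*3)) = 19*(6*(8 + 6)) = 19*(6*14) = 19*84 = 1596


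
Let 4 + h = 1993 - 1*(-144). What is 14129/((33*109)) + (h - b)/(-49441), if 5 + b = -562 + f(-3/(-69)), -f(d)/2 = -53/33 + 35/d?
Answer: 227686791/59279759 ≈ 3.8409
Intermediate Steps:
h = 2133 (h = -4 + (1993 - 1*(-144)) = -4 + (1993 + 144) = -4 + 2137 = 2133)
f(d) = 106/33 - 70/d (f(d) = -2*(-53/33 + 35/d) = 106/33 - 70/d)
b = -71735/33 (b = -5 + (-562 + (106/33 - 70/((-3/(-69))))) = -5 + (-562 + (106/33 - 70/((-3*(-1/69))))) = -5 + (-562 + (106/33 - 70/1/23)) = -5 + (-562 + (106/33 - 70*23)) = -5 + (-562 + (106/33 - 1610)) = -5 + (-562 - 53024/33) = -5 - 71570/33 = -71735/33 ≈ -2173.8)
14129/((33*109)) + (h - b)/(-49441) = 14129/((33*109)) + (2133 - 1*(-71735/33))/(-49441) = 14129/3597 + (2133 + 71735/33)*(-1/49441) = 14129*(1/3597) + (142124/33)*(-1/49441) = 14129/3597 - 142124/1631553 = 227686791/59279759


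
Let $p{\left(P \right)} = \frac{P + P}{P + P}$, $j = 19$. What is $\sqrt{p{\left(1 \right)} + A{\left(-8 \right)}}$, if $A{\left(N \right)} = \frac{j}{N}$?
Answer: $\frac{i \sqrt{22}}{4} \approx 1.1726 i$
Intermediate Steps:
$p{\left(P \right)} = 1$ ($p{\left(P \right)} = \frac{2 P}{2 P} = 2 P \frac{1}{2 P} = 1$)
$A{\left(N \right)} = \frac{19}{N}$
$\sqrt{p{\left(1 \right)} + A{\left(-8 \right)}} = \sqrt{1 + \frac{19}{-8}} = \sqrt{1 + 19 \left(- \frac{1}{8}\right)} = \sqrt{1 - \frac{19}{8}} = \sqrt{- \frac{11}{8}} = \frac{i \sqrt{22}}{4}$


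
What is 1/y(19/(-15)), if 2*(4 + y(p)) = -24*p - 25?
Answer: -10/13 ≈ -0.76923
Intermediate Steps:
y(p) = -33/2 - 12*p (y(p) = -4 + (-24*p - 25)/2 = -4 + (-25 - 24*p)/2 = -4 + (-25/2 - 12*p) = -33/2 - 12*p)
1/y(19/(-15)) = 1/(-33/2 - 228/(-15)) = 1/(-33/2 - 228*(-1)/15) = 1/(-33/2 - 12*(-19/15)) = 1/(-33/2 + 76/5) = 1/(-13/10) = -10/13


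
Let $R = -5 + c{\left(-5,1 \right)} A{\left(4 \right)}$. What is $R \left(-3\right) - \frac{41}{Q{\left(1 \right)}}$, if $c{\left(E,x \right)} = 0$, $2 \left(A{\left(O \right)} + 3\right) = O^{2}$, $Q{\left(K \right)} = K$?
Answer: $-26$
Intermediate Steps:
$A{\left(O \right)} = -3 + \frac{O^{2}}{2}$
$R = -5$ ($R = -5 + 0 \left(-3 + \frac{4^{2}}{2}\right) = -5 + 0 \left(-3 + \frac{1}{2} \cdot 16\right) = -5 + 0 \left(-3 + 8\right) = -5 + 0 \cdot 5 = -5 + 0 = -5$)
$R \left(-3\right) - \frac{41}{Q{\left(1 \right)}} = \left(-5\right) \left(-3\right) - \frac{41}{1} = 15 - 41 = -26$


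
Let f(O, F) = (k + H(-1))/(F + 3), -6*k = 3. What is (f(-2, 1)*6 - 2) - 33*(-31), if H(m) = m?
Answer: 4075/4 ≈ 1018.8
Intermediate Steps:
k = -1/2 (k = -1/6*3 = -1/2 ≈ -0.50000)
f(O, F) = -3/(2*(3 + F)) (f(O, F) = (-1/2 - 1)/(F + 3) = -3/(2*(3 + F)))
(f(-2, 1)*6 - 2) - 33*(-31) = (-3/(6 + 2*1)*6 - 2) - 33*(-31) = (-3/(6 + 2)*6 - 2) + 1023 = (-3/8*6 - 2) + 1023 = (-9/4 - 2) + 1023 = -17/4 + 1023 = 4075/4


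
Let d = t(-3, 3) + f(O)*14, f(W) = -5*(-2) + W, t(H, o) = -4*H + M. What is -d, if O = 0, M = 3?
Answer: -155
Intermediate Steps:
t(H, o) = 3 - 4*H (t(H, o) = -4*H + 3 = 3 - 4*H)
f(W) = 10 + W
d = 155 (d = (3 - 4*(-3)) + (10 + 0)*14 = (3 + 12) + 10*14 = 15 + 140 = 155)
-d = -1*155 = -155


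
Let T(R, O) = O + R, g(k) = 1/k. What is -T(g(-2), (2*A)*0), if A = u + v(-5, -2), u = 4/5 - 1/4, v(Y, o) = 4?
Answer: ½ ≈ 0.50000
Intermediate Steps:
u = 11/20 (u = 4*(⅕) - 1*¼ = ⅘ - ¼ = 11/20 ≈ 0.55000)
A = 91/20 (A = 11/20 + 4 = 91/20 ≈ 4.5500)
-T(g(-2), (2*A)*0) = -((2*(91/20))*0 + 1/(-2)) = -((91/10)*0 - ½) = -(0 - ½) = -1*(-½) = ½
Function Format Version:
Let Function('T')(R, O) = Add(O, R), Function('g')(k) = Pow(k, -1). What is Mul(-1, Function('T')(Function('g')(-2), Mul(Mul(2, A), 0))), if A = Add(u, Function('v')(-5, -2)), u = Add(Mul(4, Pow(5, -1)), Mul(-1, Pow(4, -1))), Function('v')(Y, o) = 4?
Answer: Rational(1, 2) ≈ 0.50000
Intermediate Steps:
u = Rational(11, 20) (u = Add(Mul(4, Rational(1, 5)), Mul(-1, Rational(1, 4))) = Add(Rational(4, 5), Rational(-1, 4)) = Rational(11, 20) ≈ 0.55000)
A = Rational(91, 20) (A = Add(Rational(11, 20), 4) = Rational(91, 20) ≈ 4.5500)
Mul(-1, Function('T')(Function('g')(-2), Mul(Mul(2, A), 0))) = Mul(-1, Add(Mul(Mul(2, Rational(91, 20)), 0), Pow(-2, -1))) = Mul(-1, Add(Mul(Rational(91, 10), 0), Rational(-1, 2))) = Mul(-1, Add(0, Rational(-1, 2))) = Mul(-1, Rational(-1, 2)) = Rational(1, 2)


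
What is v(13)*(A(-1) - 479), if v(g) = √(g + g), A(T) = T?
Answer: -480*√26 ≈ -2447.5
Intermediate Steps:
v(g) = √2*√g (v(g) = √(2*g) = √2*√g)
v(13)*(A(-1) - 479) = (√2*√13)*(-1 - 479) = √26*(-480) = -480*√26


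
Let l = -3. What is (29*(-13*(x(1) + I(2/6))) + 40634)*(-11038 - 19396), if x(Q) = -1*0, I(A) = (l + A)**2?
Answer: -10395584852/9 ≈ -1.1551e+9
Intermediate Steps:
I(A) = (-3 + A)**2
x(Q) = 0
(29*(-13*(x(1) + I(2/6))) + 40634)*(-11038 - 19396) = (29*(-13*(0 + (-3 + 2/6)**2)) + 40634)*(-11038 - 19396) = (29*(-13*(0 + (-3 + 2*(1/6))**2)) + 40634)*(-30434) = (29*(-13*(0 + (-3 + 1/3)**2)) + 40634)*(-30434) = (29*(-13*(0 + (-8/3)**2)) + 40634)*(-30434) = (29*(-13*(0 + 64/9)) + 40634)*(-30434) = (29*(-13*64/9) + 40634)*(-30434) = (29*(-832/9) + 40634)*(-30434) = (-24128/9 + 40634)*(-30434) = (341578/9)*(-30434) = -10395584852/9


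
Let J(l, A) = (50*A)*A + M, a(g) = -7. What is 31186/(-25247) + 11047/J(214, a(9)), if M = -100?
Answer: 205616509/59330450 ≈ 3.4656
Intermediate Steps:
J(l, A) = -100 + 50*A**2 (J(l, A) = (50*A)*A - 100 = 50*A**2 - 100 = -100 + 50*A**2)
31186/(-25247) + 11047/J(214, a(9)) = 31186/(-25247) + 11047/(-100 + 50*(-7)**2) = 31186*(-1/25247) + 11047/(-100 + 50*49) = -31186/25247 + 11047/(-100 + 2450) = -31186/25247 + 11047/2350 = 205616509/59330450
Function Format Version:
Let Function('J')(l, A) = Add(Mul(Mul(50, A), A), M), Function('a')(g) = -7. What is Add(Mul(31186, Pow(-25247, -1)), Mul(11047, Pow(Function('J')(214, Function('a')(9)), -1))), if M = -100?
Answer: Rational(205616509, 59330450) ≈ 3.4656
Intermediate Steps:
Function('J')(l, A) = Add(-100, Mul(50, Pow(A, 2))) (Function('J')(l, A) = Add(Mul(Mul(50, A), A), -100) = Add(Mul(50, Pow(A, 2)), -100) = Add(-100, Mul(50, Pow(A, 2))))
Add(Mul(31186, Pow(-25247, -1)), Mul(11047, Pow(Function('J')(214, Function('a')(9)), -1))) = Add(Mul(31186, Pow(-25247, -1)), Mul(11047, Pow(Add(-100, Mul(50, Pow(-7, 2))), -1))) = Add(Mul(31186, Rational(-1, 25247)), Mul(11047, Pow(Add(-100, Mul(50, 49)), -1))) = Add(Rational(-31186, 25247), Mul(11047, Pow(Add(-100, 2450), -1))) = Add(Rational(-31186, 25247), Mul(11047, Pow(2350, -1))) = Add(Rational(-31186, 25247), Mul(11047, Rational(1, 2350))) = Add(Rational(-31186, 25247), Rational(11047, 2350)) = Rational(205616509, 59330450)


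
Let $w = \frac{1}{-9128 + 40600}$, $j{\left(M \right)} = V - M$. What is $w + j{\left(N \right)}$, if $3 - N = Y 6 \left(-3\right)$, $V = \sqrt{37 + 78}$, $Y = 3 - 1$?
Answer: $- \frac{1227407}{31472} + \sqrt{115} \approx -28.276$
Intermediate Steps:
$Y = 2$
$V = \sqrt{115} \approx 10.724$
$N = 39$ ($N = 3 - 2 \cdot 6 \left(-3\right) = 3 - 2 \left(-18\right) = 3 - -36 = 3 + 36 = 39$)
$j{\left(M \right)} = \sqrt{115} - M$
$w = \frac{1}{31472} \approx 3.1774 \cdot 10^{-5}$
$w + j{\left(N \right)} = \frac{1}{31472} + \left(\sqrt{115} - 39\right) = \frac{1}{31472} - \left(39 - \sqrt{115}\right) = - \frac{1227407}{31472} + \sqrt{115}$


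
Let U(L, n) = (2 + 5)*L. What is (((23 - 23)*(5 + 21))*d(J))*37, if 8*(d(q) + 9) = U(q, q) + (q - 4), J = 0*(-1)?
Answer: 0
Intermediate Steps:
U(L, n) = 7*L
J = 0
d(q) = -19/2 + q (d(q) = -9 + (7*q + (q - 4))/8 = -9 + (7*q + (-4 + q))/8 = -9 + (-4 + 8*q)/8 = -9 + (-½ + q) = -19/2 + q)
(((23 - 23)*(5 + 21))*d(J))*37 = (((23 - 23)*(5 + 21))*(-19/2 + 0))*37 = ((0*26)*(-19/2))*37 = (0*(-19/2))*37 = 0*37 = 0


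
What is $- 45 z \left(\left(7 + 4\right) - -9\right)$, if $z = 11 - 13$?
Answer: $1800$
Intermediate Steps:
$z = -2$ ($z = 11 - 13 = -2$)
$- 45 z \left(\left(7 + 4\right) - -9\right) = \left(-45\right) \left(-2\right) \left(\left(7 + 4\right) - -9\right) = 90 \left(11 + 9\right) = 90 \cdot 20 = 1800$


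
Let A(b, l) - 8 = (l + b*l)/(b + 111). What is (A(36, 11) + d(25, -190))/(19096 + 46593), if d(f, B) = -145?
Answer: -19732/9656283 ≈ -0.0020434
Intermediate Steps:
A(b, l) = 8 + (l + b*l)/(111 + b) (A(b, l) = 8 + (l + b*l)/(b + 111) = 8 + (l + b*l)/(111 + b))
(A(36, 11) + d(25, -190))/(19096 + 46593) = ((888 + 11 + 8*36 + 36*11)/(111 + 36) - 145)/(19096 + 46593) = ((888 + 11 + 288 + 396)/147 - 145)/65689 = ((1/147)*1583 - 145)*(1/65689) = (1583/147 - 145)*(1/65689) = -19732/147*1/65689 = -19732/9656283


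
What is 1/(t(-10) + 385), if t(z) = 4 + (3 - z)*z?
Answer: 1/259 ≈ 0.0038610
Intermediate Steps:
t(z) = 4 + z*(3 - z)
1/(t(-10) + 385) = 1/((4 - 1*(-10)² + 3*(-10)) + 385) = 1/((4 - 1*100 - 30) + 385) = 1/((4 - 100 - 30) + 385) = 1/(-126 + 385) = 1/259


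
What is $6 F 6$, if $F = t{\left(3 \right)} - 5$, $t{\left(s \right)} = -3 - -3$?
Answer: $-180$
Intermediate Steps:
$t{\left(s \right)} = 0$ ($t{\left(s \right)} = -3 + 3 = 0$)
$F = -5$ ($F = 0 - 5 = -5$)
$6 F 6 = 6 \left(-5\right) 6 = \left(-30\right) 6 = -180$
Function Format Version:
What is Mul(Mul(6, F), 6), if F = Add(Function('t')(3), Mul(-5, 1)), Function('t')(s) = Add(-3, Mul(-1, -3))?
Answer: -180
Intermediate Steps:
Function('t')(s) = 0 (Function('t')(s) = Add(-3, 3) = 0)
F = -5 (F = Add(0, Mul(-5, 1)) = Add(0, -5) = -5)
Mul(Mul(6, F), 6) = Mul(Mul(6, -5), 6) = Mul(-30, 6) = -180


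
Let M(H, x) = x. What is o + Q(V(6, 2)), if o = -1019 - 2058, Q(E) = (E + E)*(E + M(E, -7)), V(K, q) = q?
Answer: -3097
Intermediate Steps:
Q(E) = 2*E*(-7 + E) (Q(E) = (E + E)*(E - 7) = (2*E)*(-7 + E) = 2*E*(-7 + E))
o = -3077
o + Q(V(6, 2)) = -3077 + 2*2*(-7 + 2) = -3077 + 2*2*(-5) = -3077 - 20 = -3097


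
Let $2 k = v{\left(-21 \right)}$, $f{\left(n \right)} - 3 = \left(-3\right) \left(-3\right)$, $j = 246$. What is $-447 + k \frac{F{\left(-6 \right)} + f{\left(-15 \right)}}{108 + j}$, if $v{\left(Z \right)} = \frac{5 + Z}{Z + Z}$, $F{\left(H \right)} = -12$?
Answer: $-447$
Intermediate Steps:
$f{\left(n \right)} = 12$ ($f{\left(n \right)} = 3 - -9 = 3 + 9 = 12$)
$v{\left(Z \right)} = \frac{5 + Z}{2 Z}$
$k = \frac{4}{21}$ ($k = \frac{\frac{1}{2} \frac{1}{-21} \left(5 - 21\right)}{2} = \frac{\frac{1}{2} \left(- \frac{1}{21}\right) \left(-16\right)}{2} = \frac{1}{2} \cdot \frac{8}{21} = \frac{4}{21} \approx 0.19048$)
$-447 + k \frac{F{\left(-6 \right)} + f{\left(-15 \right)}}{108 + j} = -447 + \frac{4 \frac{-12 + 12}{108 + 246}}{21} = -447 + \frac{4 \cdot \frac{0}{354}}{21} = -447 + \frac{4 \cdot 0 \cdot \frac{1}{354}}{21} = -447 + \frac{4}{21} \cdot 0 = -447 + 0 = -447$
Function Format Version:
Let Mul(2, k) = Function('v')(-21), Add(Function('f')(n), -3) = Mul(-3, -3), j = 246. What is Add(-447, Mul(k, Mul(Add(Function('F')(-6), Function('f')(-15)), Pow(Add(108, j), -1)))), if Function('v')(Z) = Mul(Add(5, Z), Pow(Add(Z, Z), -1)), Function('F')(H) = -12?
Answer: -447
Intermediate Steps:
Function('f')(n) = 12 (Function('f')(n) = Add(3, Mul(-3, -3)) = Add(3, 9) = 12)
Function('v')(Z) = Mul(Rational(1, 2), Pow(Z, -1), Add(5, Z)) (Function('v')(Z) = Mul(Add(5, Z), Pow(Mul(2, Z), -1)) = Mul(Add(5, Z), Mul(Rational(1, 2), Pow(Z, -1))) = Mul(Rational(1, 2), Pow(Z, -1), Add(5, Z)))
k = Rational(4, 21) (k = Mul(Rational(1, 2), Mul(Rational(1, 2), Pow(-21, -1), Add(5, -21))) = Mul(Rational(1, 2), Mul(Rational(1, 2), Rational(-1, 21), -16)) = Mul(Rational(1, 2), Rational(8, 21)) = Rational(4, 21) ≈ 0.19048)
Add(-447, Mul(k, Mul(Add(Function('F')(-6), Function('f')(-15)), Pow(Add(108, j), -1)))) = Add(-447, Mul(Rational(4, 21), Mul(Add(-12, 12), Pow(Add(108, 246), -1)))) = Add(-447, Mul(Rational(4, 21), Mul(0, Pow(354, -1)))) = Add(-447, Mul(Rational(4, 21), Mul(0, Rational(1, 354)))) = Add(-447, Mul(Rational(4, 21), 0)) = Add(-447, 0) = -447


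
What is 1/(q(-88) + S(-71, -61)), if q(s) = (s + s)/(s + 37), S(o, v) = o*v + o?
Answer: 51/217436 ≈ 0.00023455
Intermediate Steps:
S(o, v) = o + o*v
q(s) = 2*s/(37 + s) (q(s) = (2*s)/(37 + s) = 2*s/(37 + s))
1/(q(-88) + S(-71, -61)) = 1/(2*(-88)/(37 - 88) - 71*(1 - 61)) = 1/(2*(-88)/(-51) - 71*(-60)) = 1/(2*(-88)*(-1/51) + 4260) = 1/(176/51 + 4260) = 1/(217436/51) = 51/217436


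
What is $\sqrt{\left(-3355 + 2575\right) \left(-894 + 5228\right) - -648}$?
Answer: $4 i \sqrt{211242} \approx 1838.4 i$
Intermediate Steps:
$\sqrt{\left(-3355 + 2575\right) \left(-894 + 5228\right) - -648} = \sqrt{\left(-780\right) 4334 + 648} = \sqrt{-3380520 + 648} = \sqrt{-3379872} = 4 i \sqrt{211242}$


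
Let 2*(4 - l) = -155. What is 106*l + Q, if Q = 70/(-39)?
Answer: 336851/39 ≈ 8637.2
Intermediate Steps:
Q = -70/39 (Q = 70*(-1/39) = -70/39 ≈ -1.7949)
l = 163/2 (l = 4 - ½*(-155) = 4 + 155/2 = 163/2 ≈ 81.500)
106*l + Q = 106*(163/2) - 70/39 = 8639 - 70/39 = 336851/39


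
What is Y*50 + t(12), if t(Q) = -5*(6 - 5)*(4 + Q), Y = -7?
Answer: -430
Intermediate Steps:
t(Q) = -20 - 5*Q (t(Q) = -5*(4 + Q) = -20 - 5*Q)
Y*50 + t(12) = -7*50 + (-20 - 5*12) = -350 + (-20 - 60) = -350 - 80 = -430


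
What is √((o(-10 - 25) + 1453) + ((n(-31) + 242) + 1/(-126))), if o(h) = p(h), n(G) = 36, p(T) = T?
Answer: √2991730/42 ≈ 41.182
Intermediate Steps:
o(h) = h
√((o(-10 - 25) + 1453) + ((n(-31) + 242) + 1/(-126))) = √(((-10 - 25) + 1453) + ((36 + 242) + 1/(-126))) = √((-35 + 1453) + (278 - 1/126)) = √(1418 + 35027/126) = √(213695/126) = √2991730/42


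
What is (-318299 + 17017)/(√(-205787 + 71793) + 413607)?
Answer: -124612344174/171070884443 + 301282*I*√133994/171070884443 ≈ -0.72843 + 0.00064467*I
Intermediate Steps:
(-318299 + 17017)/(√(-205787 + 71793) + 413607) = -301282/(√(-133994) + 413607) = -301282/(I*√133994 + 413607) = -301282/(413607 + I*√133994)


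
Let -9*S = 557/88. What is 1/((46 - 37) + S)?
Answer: 792/6571 ≈ 0.12053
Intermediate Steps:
S = -557/792 (S = -557/(9*88) = -⅑*557/88 = -557/792 ≈ -0.70328)
1/((46 - 37) + S) = 1/((46 - 37) - 557/792) = 1/(9 - 557/792) = 1/(6571/792) = 792/6571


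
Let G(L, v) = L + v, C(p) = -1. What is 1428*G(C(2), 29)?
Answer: 39984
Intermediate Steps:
1428*G(C(2), 29) = 1428*(-1 + 29) = 1428*28 = 39984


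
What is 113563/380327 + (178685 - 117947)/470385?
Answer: 25506211027/59633371965 ≈ 0.42772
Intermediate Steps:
113563/380327 + (178685 - 117947)/470385 = 113563*(1/380327) + 60738*(1/470385) = 113563/380327 + 20246/156795 = 25506211027/59633371965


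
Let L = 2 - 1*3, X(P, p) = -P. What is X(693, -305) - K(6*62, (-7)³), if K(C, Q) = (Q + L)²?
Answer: -119029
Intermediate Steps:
L = -1 (L = 2 - 3 = -1)
K(C, Q) = (-1 + Q)² (K(C, Q) = (Q - 1)² = (-1 + Q)²)
X(693, -305) - K(6*62, (-7)³) = -1*693 - (-1 + (-7)³)² = -693 - (-1 - 343)² = -693 - 1*(-344)² = -693 - 1*118336 = -693 - 118336 = -119029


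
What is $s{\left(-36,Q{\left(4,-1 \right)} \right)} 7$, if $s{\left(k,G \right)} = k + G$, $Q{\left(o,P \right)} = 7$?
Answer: $-203$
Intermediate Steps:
$s{\left(k,G \right)} = G + k$
$s{\left(-36,Q{\left(4,-1 \right)} \right)} 7 = \left(7 - 36\right) 7 = \left(-29\right) 7 = -203$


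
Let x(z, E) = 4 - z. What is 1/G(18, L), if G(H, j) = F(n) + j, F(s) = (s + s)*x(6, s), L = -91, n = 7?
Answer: -1/119 ≈ -0.0084034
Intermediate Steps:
F(s) = -4*s (F(s) = (s + s)*(4 - 1*6) = (2*s)*(4 - 6) = (2*s)*(-2) = -4*s)
G(H, j) = -28 + j (G(H, j) = -4*7 + j = -28 + j)
1/G(18, L) = 1/(-28 - 91) = 1/(-119) = -1/119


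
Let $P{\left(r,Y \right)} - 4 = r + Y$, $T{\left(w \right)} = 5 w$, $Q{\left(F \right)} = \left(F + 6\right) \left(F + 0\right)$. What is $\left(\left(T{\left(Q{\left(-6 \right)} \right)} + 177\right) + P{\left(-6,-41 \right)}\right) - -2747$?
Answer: $2881$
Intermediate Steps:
$Q{\left(F \right)} = F \left(6 + F\right)$ ($Q{\left(F \right)} = \left(6 + F\right) F = F \left(6 + F\right)$)
$P{\left(r,Y \right)} = 4 + Y + r$ ($P{\left(r,Y \right)} = 4 + \left(r + Y\right) = 4 + \left(Y + r\right) = 4 + Y + r$)
$\left(\left(T{\left(Q{\left(-6 \right)} \right)} + 177\right) + P{\left(-6,-41 \right)}\right) - -2747 = \left(\left(5 \left(- 6 \left(6 - 6\right)\right) + 177\right) - 43\right) - -2747 = \left(\left(5 \left(\left(-6\right) 0\right) + 177\right) - 43\right) + 2747 = \left(\left(5 \cdot 0 + 177\right) - 43\right) + 2747 = \left(\left(0 + 177\right) - 43\right) + 2747 = \left(177 - 43\right) + 2747 = 134 + 2747 = 2881$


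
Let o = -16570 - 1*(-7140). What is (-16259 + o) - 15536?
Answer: -41225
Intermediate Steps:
o = -9430 (o = -16570 + 7140 = -9430)
(-16259 + o) - 15536 = (-16259 - 9430) - 15536 = -25689 - 15536 = -41225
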